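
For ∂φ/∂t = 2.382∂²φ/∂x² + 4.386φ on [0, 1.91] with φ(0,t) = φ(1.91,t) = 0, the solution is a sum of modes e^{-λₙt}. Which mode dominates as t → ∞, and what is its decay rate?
Eigenvalues: λₙ = 2.382n²π²/1.91² - 4.386.
First three modes:
  n=1: λ₁ = 2.382π²/1.91² - 4.386 ≈ 2.058
  n=2: λ₂ = 9.528π²/1.91² - 4.386 ≈ 21.391
  n=3: λ₃ = 21.438π²/1.91² - 4.386 ≈ 53.613
Since 2.382π²/1.91² ≈ 6.444 > 4.386, all λₙ > 0.
The n=1 mode decays slowest → dominates as t → ∞.
Asymptotic: φ ~ c₁ sin(πx/1.91) e^{-λ₁t} with decay rate λ₁ ≈ 2.058.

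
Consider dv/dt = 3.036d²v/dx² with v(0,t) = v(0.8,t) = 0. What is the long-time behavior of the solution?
As t → ∞, v → 0. Heat diffuses out through both boundaries.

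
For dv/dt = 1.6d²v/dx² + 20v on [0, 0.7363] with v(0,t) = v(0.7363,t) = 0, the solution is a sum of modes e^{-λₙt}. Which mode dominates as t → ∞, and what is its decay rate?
Eigenvalues: λₙ = 1.6n²π²/0.7363² - 20.
First three modes:
  n=1: λ₁ = 1.6π²/0.7363² - 20 ≈ 9.128
  n=2: λ₂ = 6.4π²/0.7363² - 20 ≈ 96.512
  n=3: λ₃ = 14.4π²/0.7363² - 20 ≈ 242.152
Since 1.6π²/0.7363² ≈ 29.128 > 20, all λₙ > 0.
The n=1 mode decays slowest → dominates as t → ∞.
Asymptotic: v ~ c₁ sin(πx/0.7363) e^{-λ₁t} with decay rate λ₁ ≈ 9.128.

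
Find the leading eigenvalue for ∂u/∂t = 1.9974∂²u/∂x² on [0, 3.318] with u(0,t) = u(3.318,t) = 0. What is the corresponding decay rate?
Eigenvalues: λₙ = 1.9974n²π²/3.318².
First three modes:
  n=1: λ₁ = 1.9974π²/3.318² ≈ 1.791
  n=2: λ₂ = 7.9896π²/3.318² ≈ 7.163 (4× faster decay)
  n=3: λ₃ = 17.9766π²/3.318² ≈ 16.116 (9× faster decay)
As t → ∞, higher modes decay exponentially faster. The n=1 mode dominates: u ~ c₁ sin(πx/3.318) e^{-λ₁t}.
Decay rate: λ₁ = 1.9974π²/3.318² ≈ 1.791.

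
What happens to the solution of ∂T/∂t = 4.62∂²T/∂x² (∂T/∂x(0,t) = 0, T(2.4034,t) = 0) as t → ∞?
T → 0. Heat escapes through the Dirichlet boundary.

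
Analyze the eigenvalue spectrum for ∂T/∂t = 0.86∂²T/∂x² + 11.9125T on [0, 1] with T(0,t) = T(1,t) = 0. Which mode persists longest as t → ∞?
Eigenvalues: λₙ = 0.86n²π²/1² - 11.9125.
First three modes:
  n=1: λ₁ = 0.86π² - 11.9125 ≈ -3.425
  n=2: λ₂ = 3.44π² - 11.9125 ≈ 22.039
  n=3: λ₃ = 7.74π² - 11.9125 ≈ 64.478
Since 0.86π² ≈ 8.488 < 11.9125, λ₁ < 0.
The n=1 mode grows fastest (−λₙ is largest for n=1) → dominates.
Asymptotic: T ~ c₁ sin(πx/1) e^{3.425t} (exponential growth at rate −λ₁ ≈ 3.425).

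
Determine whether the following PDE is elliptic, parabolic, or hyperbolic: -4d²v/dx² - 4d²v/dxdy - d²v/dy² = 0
Coefficients: A = -4, B = -4, C = -1. B² - 4AC = 0, which is zero, so the equation is parabolic.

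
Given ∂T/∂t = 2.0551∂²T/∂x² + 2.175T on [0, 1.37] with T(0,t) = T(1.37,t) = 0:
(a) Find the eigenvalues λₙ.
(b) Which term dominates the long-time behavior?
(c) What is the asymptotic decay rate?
Eigenvalues: λₙ = 2.0551n²π²/1.37² - 2.175.
First three modes:
  n=1: λ₁ = 2.0551π²/1.37² - 2.175 ≈ 8.632
  n=2: λ₂ = 8.2204π²/1.37² - 2.175 ≈ 41.052
  n=3: λ₃ = 18.4959π²/1.37² - 2.175 ≈ 95.085
Since 2.0551π²/1.37² ≈ 10.807 > 2.175, all λₙ > 0.
The n=1 mode decays slowest → dominates as t → ∞.
Asymptotic: T ~ c₁ sin(πx/1.37) e^{-λ₁t} with decay rate λ₁ ≈ 8.632.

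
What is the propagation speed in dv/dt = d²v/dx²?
Infinite. The heat equation is parabolic, not hyperbolic, so disturbances propagate instantly.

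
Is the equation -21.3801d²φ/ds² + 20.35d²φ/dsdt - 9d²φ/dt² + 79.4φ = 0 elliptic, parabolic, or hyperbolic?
Computing B² - 4AC with A = -21.3801, B = 20.35, C = -9: discriminant = -355.5611 (negative). Answer: elliptic.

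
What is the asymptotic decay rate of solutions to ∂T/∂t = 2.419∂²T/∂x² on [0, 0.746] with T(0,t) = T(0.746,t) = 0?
Eigenvalues: λₙ = 2.419n²π²/0.746².
First three modes:
  n=1: λ₁ = 2.419π²/0.746² ≈ 42.9
  n=2: λ₂ = 9.676π²/0.746² ≈ 171.6 (4× faster decay)
  n=3: λ₃ = 21.771π²/0.746² ≈ 386.101 (9× faster decay)
As t → ∞, higher modes decay exponentially faster. The n=1 mode dominates: T ~ c₁ sin(πx/0.746) e^{-λ₁t}.
Decay rate: λ₁ = 2.419π²/0.746² ≈ 42.9.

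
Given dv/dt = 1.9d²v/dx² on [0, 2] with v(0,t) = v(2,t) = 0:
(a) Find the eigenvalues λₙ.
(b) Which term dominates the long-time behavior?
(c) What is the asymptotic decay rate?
Eigenvalues: λₙ = 1.9n²π²/2².
First three modes:
  n=1: λ₁ = 1.9π²/2² ≈ 4.688
  n=2: λ₂ = 7.6π²/2² ≈ 18.752 (4× faster decay)
  n=3: λ₃ = 17.1π²/2² ≈ 42.193 (9× faster decay)
As t → ∞, higher modes decay exponentially faster. The n=1 mode dominates: v ~ c₁ sin(πx/2) e^{-λ₁t}.
Decay rate: λ₁ = 1.9π²/2² ≈ 4.688.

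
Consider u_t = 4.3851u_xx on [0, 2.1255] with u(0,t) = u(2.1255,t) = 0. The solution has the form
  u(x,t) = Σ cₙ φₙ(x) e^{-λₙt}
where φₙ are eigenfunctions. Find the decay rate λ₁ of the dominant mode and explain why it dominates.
Eigenvalues: λₙ = 4.3851n²π²/2.1255².
First three modes:
  n=1: λ₁ = 4.3851π²/2.1255² ≈ 9.58
  n=2: λ₂ = 17.5404π²/2.1255² ≈ 38.319 (4× faster decay)
  n=3: λ₃ = 39.4659π²/2.1255² ≈ 86.218 (9× faster decay)
As t → ∞, higher modes decay exponentially faster. The n=1 mode dominates: u ~ c₁ sin(πx/2.1255) e^{-λ₁t}.
Decay rate: λ₁ = 4.3851π²/2.1255² ≈ 9.58.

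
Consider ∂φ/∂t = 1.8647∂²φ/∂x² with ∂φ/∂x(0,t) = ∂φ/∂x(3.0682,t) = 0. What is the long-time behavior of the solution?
As t → ∞, φ → constant (steady state). Heat is conserved (no flux at boundaries); solution approaches the spatial average.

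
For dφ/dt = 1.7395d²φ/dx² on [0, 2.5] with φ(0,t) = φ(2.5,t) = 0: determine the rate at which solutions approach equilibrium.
Eigenvalues: λₙ = 1.7395n²π²/2.5².
First three modes:
  n=1: λ₁ = 1.7395π²/2.5² ≈ 2.747
  n=2: λ₂ = 6.958π²/2.5² ≈ 10.988 (4× faster decay)
  n=3: λ₃ = 15.6555π²/2.5² ≈ 24.722 (9× faster decay)
As t → ∞, higher modes decay exponentially faster. The n=1 mode dominates: φ ~ c₁ sin(πx/2.5) e^{-λ₁t}.
Decay rate: λ₁ = 1.7395π²/2.5² ≈ 2.747.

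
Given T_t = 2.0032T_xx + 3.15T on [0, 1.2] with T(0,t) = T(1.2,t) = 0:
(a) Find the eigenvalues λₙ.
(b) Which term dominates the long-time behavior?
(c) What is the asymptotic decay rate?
Eigenvalues: λₙ = 2.0032n²π²/1.2² - 3.15.
First three modes:
  n=1: λ₁ = 2.0032π²/1.2² - 3.15 ≈ 10.58
  n=2: λ₂ = 8.0128π²/1.2² - 3.15 ≈ 51.769
  n=3: λ₃ = 18.0288π²/1.2² - 3.15 ≈ 120.417
Since 2.0032π²/1.2² ≈ 13.73 > 3.15, all λₙ > 0.
The n=1 mode decays slowest → dominates as t → ∞.
Asymptotic: T ~ c₁ sin(πx/1.2) e^{-λ₁t} with decay rate λ₁ ≈ 10.58.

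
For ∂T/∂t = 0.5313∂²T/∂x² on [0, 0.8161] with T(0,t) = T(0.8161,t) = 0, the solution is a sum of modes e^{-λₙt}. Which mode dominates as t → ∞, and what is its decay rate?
Eigenvalues: λₙ = 0.5313n²π²/0.8161².
First three modes:
  n=1: λ₁ = 0.5313π²/0.8161² ≈ 7.873
  n=2: λ₂ = 2.1252π²/0.8161² ≈ 31.493 (4× faster decay)
  n=3: λ₃ = 4.7817π²/0.8161² ≈ 70.859 (9× faster decay)
As t → ∞, higher modes decay exponentially faster. The n=1 mode dominates: T ~ c₁ sin(πx/0.8161) e^{-λ₁t}.
Decay rate: λ₁ = 0.5313π²/0.8161² ≈ 7.873.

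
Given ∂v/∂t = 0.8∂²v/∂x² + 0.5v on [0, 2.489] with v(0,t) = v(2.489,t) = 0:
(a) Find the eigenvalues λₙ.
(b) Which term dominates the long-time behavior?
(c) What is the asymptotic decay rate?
Eigenvalues: λₙ = 0.8n²π²/2.489² - 0.5.
First three modes:
  n=1: λ₁ = 0.8π²/2.489² - 0.5 ≈ 0.775
  n=2: λ₂ = 3.2π²/2.489² - 0.5 ≈ 4.598
  n=3: λ₃ = 7.2π²/2.489² - 0.5 ≈ 10.971
Since 0.8π²/2.489² ≈ 1.275 > 0.5, all λₙ > 0.
The n=1 mode decays slowest → dominates as t → ∞.
Asymptotic: v ~ c₁ sin(πx/2.489) e^{-λ₁t} with decay rate λ₁ ≈ 0.775.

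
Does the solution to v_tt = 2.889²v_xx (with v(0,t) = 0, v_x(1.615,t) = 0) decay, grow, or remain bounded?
v oscillates (no decay). Energy is conserved; the solution oscillates indefinitely as standing waves.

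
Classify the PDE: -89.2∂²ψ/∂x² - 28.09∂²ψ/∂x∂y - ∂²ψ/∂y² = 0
A = -89.2, B = -28.09, C = -1. Discriminant B² - 4AC = 432.2481. Since 432.2481 > 0, hyperbolic.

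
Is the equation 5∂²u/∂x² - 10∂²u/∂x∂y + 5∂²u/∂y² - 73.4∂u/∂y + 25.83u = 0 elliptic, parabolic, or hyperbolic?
Computing B² - 4AC with A = 5, B = -10, C = 5: discriminant = 0 (zero). Answer: parabolic.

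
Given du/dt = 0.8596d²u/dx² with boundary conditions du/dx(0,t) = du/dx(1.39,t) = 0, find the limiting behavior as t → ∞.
u → constant (steady state). Heat is conserved (no flux at boundaries); solution approaches the spatial average.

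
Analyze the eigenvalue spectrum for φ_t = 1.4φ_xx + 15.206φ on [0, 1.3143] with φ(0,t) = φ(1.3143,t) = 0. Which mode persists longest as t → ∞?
Eigenvalues: λₙ = 1.4n²π²/1.3143² - 15.206.
First three modes:
  n=1: λ₁ = 1.4π²/1.3143² - 15.206 ≈ -7.207
  n=2: λ₂ = 5.6π²/1.3143² - 15.206 ≈ 16.79
  n=3: λ₃ = 12.6π²/1.3143² - 15.206 ≈ 56.786
Since 1.4π²/1.3143² ≈ 7.999 < 15.206, λ₁ < 0.
The n=1 mode grows fastest (−λₙ is largest for n=1) → dominates.
Asymptotic: φ ~ c₁ sin(πx/1.3143) e^{7.207t} (exponential growth at rate −λ₁ ≈ 7.207).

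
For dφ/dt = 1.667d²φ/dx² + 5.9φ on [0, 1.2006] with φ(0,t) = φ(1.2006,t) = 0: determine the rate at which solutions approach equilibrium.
Eigenvalues: λₙ = 1.667n²π²/1.2006² - 5.9.
First three modes:
  n=1: λ₁ = 1.667π²/1.2006² - 5.9 ≈ 5.514
  n=2: λ₂ = 6.668π²/1.2006² - 5.9 ≈ 39.756
  n=3: λ₃ = 15.003π²/1.2006² - 5.9 ≈ 96.826
Since 1.667π²/1.2006² ≈ 11.414 > 5.9, all λₙ > 0.
The n=1 mode decays slowest → dominates as t → ∞.
Asymptotic: φ ~ c₁ sin(πx/1.2006) e^{-λ₁t} with decay rate λ₁ ≈ 5.514.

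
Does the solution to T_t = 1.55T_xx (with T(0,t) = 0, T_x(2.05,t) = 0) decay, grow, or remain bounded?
T → 0. Heat escapes through the Dirichlet boundary.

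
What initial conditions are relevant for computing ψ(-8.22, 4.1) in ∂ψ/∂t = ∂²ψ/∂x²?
The entire real line. The heat equation has infinite propagation speed: any initial disturbance instantly affects all points (though exponentially small far away).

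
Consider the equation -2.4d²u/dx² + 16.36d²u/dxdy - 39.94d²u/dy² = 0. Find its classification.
Elliptic. (A = -2.4, B = 16.36, C = -39.94 gives B² - 4AC = -115.7744.)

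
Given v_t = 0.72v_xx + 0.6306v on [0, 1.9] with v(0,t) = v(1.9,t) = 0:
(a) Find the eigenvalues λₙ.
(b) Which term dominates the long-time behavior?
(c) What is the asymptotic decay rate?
Eigenvalues: λₙ = 0.72n²π²/1.9² - 0.6306.
First three modes:
  n=1: λ₁ = 0.72π²/1.9² - 0.6306 ≈ 1.338
  n=2: λ₂ = 2.88π²/1.9² - 0.6306 ≈ 7.243
  n=3: λ₃ = 6.48π²/1.9² - 0.6306 ≈ 17.085
Since 0.72π²/1.9² ≈ 1.968 > 0.6306, all λₙ > 0.
The n=1 mode decays slowest → dominates as t → ∞.
Asymptotic: v ~ c₁ sin(πx/1.9) e^{-λ₁t} with decay rate λ₁ ≈ 1.338.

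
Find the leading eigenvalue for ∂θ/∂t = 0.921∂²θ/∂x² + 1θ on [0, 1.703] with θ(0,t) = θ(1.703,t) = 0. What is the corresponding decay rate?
Eigenvalues: λₙ = 0.921n²π²/1.703² - 1.
First three modes:
  n=1: λ₁ = 0.921π²/1.703² - 1 ≈ 2.134
  n=2: λ₂ = 3.684π²/1.703² - 1 ≈ 11.537
  n=3: λ₃ = 8.289π²/1.703² - 1 ≈ 27.208
Since 0.921π²/1.703² ≈ 3.134 > 1, all λₙ > 0.
The n=1 mode decays slowest → dominates as t → ∞.
Asymptotic: θ ~ c₁ sin(πx/1.703) e^{-λ₁t} with decay rate λ₁ ≈ 2.134.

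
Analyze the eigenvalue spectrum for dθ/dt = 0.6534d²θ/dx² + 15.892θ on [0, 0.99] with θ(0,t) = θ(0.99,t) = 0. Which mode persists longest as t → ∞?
Eigenvalues: λₙ = 0.6534n²π²/0.99² - 15.892.
First three modes:
  n=1: λ₁ = 0.6534π²/0.99² - 15.892 ≈ -9.312
  n=2: λ₂ = 2.6136π²/0.99² - 15.892 ≈ 10.427
  n=3: λ₃ = 5.8806π²/0.99² - 15.892 ≈ 43.326
Since 0.6534π²/0.99² ≈ 6.58 < 15.892, λ₁ < 0.
The n=1 mode grows fastest (−λₙ is largest for n=1) → dominates.
Asymptotic: θ ~ c₁ sin(πx/0.99) e^{9.312t} (exponential growth at rate −λ₁ ≈ 9.312).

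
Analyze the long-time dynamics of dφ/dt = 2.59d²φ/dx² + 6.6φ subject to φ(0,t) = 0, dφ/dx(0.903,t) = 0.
Long-time behavior: φ → 0. Diffusion dominates reaction (r=6.6 < κπ²/(4L²)≈7.84); solution decays.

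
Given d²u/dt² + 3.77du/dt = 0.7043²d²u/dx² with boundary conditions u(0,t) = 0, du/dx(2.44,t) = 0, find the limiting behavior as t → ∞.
u → 0. Damping (γ=3.77) dissipates energy; oscillations decay exponentially.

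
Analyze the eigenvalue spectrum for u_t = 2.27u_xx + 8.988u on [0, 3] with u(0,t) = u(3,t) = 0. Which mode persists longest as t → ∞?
Eigenvalues: λₙ = 2.27n²π²/3² - 8.988.
First three modes:
  n=1: λ₁ = 2.27π²/3² - 8.988 ≈ -6.499
  n=2: λ₂ = 9.08π²/3² - 8.988 ≈ 0.969
  n=3: λ₃ = 20.43π²/3² - 8.988 ≈ 13.416
Since 2.27π²/3² ≈ 2.489 < 8.988, λ₁ < 0.
The n=1 mode grows fastest (−λₙ is largest for n=1) → dominates.
Asymptotic: u ~ c₁ sin(πx/3) e^{6.499t} (exponential growth at rate −λ₁ ≈ 6.499).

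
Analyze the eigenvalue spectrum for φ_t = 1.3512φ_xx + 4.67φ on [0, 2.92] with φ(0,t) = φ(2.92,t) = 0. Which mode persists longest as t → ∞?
Eigenvalues: λₙ = 1.3512n²π²/2.92² - 4.67.
First three modes:
  n=1: λ₁ = 1.3512π²/2.92² - 4.67 ≈ -3.106
  n=2: λ₂ = 5.4048π²/2.92² - 4.67 ≈ 1.586
  n=3: λ₃ = 12.1608π²/2.92² - 4.67 ≈ 9.407
Since 1.3512π²/2.92² ≈ 1.564 < 4.67, λ₁ < 0.
The n=1 mode grows fastest (−λₙ is largest for n=1) → dominates.
Asymptotic: φ ~ c₁ sin(πx/2.92) e^{3.106t} (exponential growth at rate −λ₁ ≈ 3.106).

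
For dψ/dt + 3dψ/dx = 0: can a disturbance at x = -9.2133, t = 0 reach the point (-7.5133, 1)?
No. Only data at x = -10.5133 affects (-7.5133, 1). Advection has one-way propagation along characteristics.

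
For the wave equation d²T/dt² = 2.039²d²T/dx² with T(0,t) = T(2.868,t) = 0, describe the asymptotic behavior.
T oscillates (no decay). Energy is conserved; the solution oscillates indefinitely as standing waves.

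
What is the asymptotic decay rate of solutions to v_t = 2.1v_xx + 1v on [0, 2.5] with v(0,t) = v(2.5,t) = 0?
Eigenvalues: λₙ = 2.1n²π²/2.5² - 1.
First three modes:
  n=1: λ₁ = 2.1π²/2.5² - 1 ≈ 2.316
  n=2: λ₂ = 8.4π²/2.5² - 1 ≈ 12.265
  n=3: λ₃ = 18.9π²/2.5² - 1 ≈ 28.846
Since 2.1π²/2.5² ≈ 3.316 > 1, all λₙ > 0.
The n=1 mode decays slowest → dominates as t → ∞.
Asymptotic: v ~ c₁ sin(πx/2.5) e^{-λ₁t} with decay rate λ₁ ≈ 2.316.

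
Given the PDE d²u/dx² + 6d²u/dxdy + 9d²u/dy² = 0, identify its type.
The second-order coefficients are A = 1, B = 6, C = 9. Since B² - 4AC = 0 = 0, this is a parabolic PDE.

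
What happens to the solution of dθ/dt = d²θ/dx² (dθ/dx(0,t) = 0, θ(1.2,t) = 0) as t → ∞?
θ → 0. Heat escapes through the Dirichlet boundary.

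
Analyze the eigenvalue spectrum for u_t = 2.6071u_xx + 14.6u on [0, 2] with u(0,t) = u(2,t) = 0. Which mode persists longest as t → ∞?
Eigenvalues: λₙ = 2.6071n²π²/2² - 14.6.
First three modes:
  n=1: λ₁ = 2.6071π²/2² - 14.6 ≈ -8.167
  n=2: λ₂ = 10.4284π²/2² - 14.6 ≈ 11.131
  n=3: λ₃ = 23.4639π²/2² - 14.6 ≈ 43.295
Since 2.6071π²/2² ≈ 6.433 < 14.6, λ₁ < 0.
The n=1 mode grows fastest (−λₙ is largest for n=1) → dominates.
Asymptotic: u ~ c₁ sin(πx/2) e^{8.167t} (exponential growth at rate −λ₁ ≈ 8.167).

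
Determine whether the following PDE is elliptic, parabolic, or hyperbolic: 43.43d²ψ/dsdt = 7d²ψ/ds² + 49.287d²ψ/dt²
Rewriting in standard form: -7d²ψ/ds² + 43.43d²ψ/dsdt - 49.287d²ψ/dt² = 0. Coefficients: A = -7, B = 43.43, C = -49.287. B² - 4AC = 506.1289, which is positive, so the equation is hyperbolic.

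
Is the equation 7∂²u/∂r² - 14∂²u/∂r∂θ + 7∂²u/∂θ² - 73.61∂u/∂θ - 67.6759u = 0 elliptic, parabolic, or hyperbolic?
Computing B² - 4AC with A = 7, B = -14, C = 7: discriminant = 0 (zero). Answer: parabolic.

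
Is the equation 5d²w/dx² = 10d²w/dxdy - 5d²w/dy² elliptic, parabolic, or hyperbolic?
Rewriting in standard form: 5d²w/dx² - 10d²w/dxdy + 5d²w/dy² = 0. Computing B² - 4AC with A = 5, B = -10, C = 5: discriminant = 0 (zero). Answer: parabolic.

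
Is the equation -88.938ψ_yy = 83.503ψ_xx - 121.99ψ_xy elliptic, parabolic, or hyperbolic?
Rewriting in standard form: -83.503ψ_xx + 121.99ψ_xy - 88.938ψ_yy = 0. Computing B² - 4AC with A = -83.503, B = 121.99, C = -88.938: discriminant = -14824.799156 (negative). Answer: elliptic.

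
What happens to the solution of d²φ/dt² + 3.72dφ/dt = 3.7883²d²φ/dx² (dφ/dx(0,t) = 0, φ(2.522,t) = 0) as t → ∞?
φ → 0. Damping (γ=3.72) dissipates energy; oscillations decay exponentially.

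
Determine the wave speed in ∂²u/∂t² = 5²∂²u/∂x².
Speed = 5. Information travels along characteristics x = x₀ ± 5t.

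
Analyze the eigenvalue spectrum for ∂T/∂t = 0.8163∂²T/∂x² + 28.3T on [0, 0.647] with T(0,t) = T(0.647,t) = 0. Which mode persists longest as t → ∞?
Eigenvalues: λₙ = 0.8163n²π²/0.647² - 28.3.
First three modes:
  n=1: λ₁ = 0.8163π²/0.647² - 28.3 ≈ -9.054
  n=2: λ₂ = 3.2652π²/0.647² - 28.3 ≈ 48.684
  n=3: λ₃ = 7.3467π²/0.647² - 28.3 ≈ 144.914
Since 0.8163π²/0.647² ≈ 19.246 < 28.3, λ₁ < 0.
The n=1 mode grows fastest (−λₙ is largest for n=1) → dominates.
Asymptotic: T ~ c₁ sin(πx/0.647) e^{9.054t} (exponential growth at rate −λ₁ ≈ 9.054).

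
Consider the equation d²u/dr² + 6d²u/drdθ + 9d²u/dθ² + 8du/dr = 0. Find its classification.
Parabolic. (A = 1, B = 6, C = 9 gives B² - 4AC = 0.)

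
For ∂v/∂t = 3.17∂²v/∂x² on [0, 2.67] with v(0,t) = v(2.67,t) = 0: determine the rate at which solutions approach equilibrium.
Eigenvalues: λₙ = 3.17n²π²/2.67².
First three modes:
  n=1: λ₁ = 3.17π²/2.67² ≈ 4.389
  n=2: λ₂ = 12.68π²/2.67² ≈ 17.555 (4× faster decay)
  n=3: λ₃ = 28.53π²/2.67² ≈ 39.498 (9× faster decay)
As t → ∞, higher modes decay exponentially faster. The n=1 mode dominates: v ~ c₁ sin(πx/2.67) e^{-λ₁t}.
Decay rate: λ₁ = 3.17π²/2.67² ≈ 4.389.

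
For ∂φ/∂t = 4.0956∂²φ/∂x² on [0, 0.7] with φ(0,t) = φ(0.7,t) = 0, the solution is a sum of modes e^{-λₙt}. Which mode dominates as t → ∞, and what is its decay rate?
Eigenvalues: λₙ = 4.0956n²π²/0.7².
First three modes:
  n=1: λ₁ = 4.0956π²/0.7² ≈ 82.494
  n=2: λ₂ = 16.3824π²/0.7² ≈ 329.975 (4× faster decay)
  n=3: λ₃ = 36.8604π²/0.7² ≈ 742.444 (9× faster decay)
As t → ∞, higher modes decay exponentially faster. The n=1 mode dominates: φ ~ c₁ sin(πx/0.7) e^{-λ₁t}.
Decay rate: λ₁ = 4.0956π²/0.7² ≈ 82.494.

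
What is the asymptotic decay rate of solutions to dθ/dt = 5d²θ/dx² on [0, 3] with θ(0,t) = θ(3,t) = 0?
Eigenvalues: λₙ = 5n²π²/3².
First three modes:
  n=1: λ₁ = 5π²/3² ≈ 5.483
  n=2: λ₂ = 20π²/3² ≈ 21.932 (4× faster decay)
  n=3: λ₃ = 45π²/3² ≈ 49.348 (9× faster decay)
As t → ∞, higher modes decay exponentially faster. The n=1 mode dominates: θ ~ c₁ sin(πx/3) e^{-λ₁t}.
Decay rate: λ₁ = 5π²/3² ≈ 5.483.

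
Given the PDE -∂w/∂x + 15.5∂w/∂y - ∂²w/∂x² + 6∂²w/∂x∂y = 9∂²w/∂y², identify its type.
Rewriting in standard form: -∂²w/∂x² + 6∂²w/∂x∂y - 9∂²w/∂y² - ∂w/∂x + 15.5∂w/∂y = 0. The second-order coefficients are A = -1, B = 6, C = -9. Since B² - 4AC = 0 = 0, this is a parabolic PDE.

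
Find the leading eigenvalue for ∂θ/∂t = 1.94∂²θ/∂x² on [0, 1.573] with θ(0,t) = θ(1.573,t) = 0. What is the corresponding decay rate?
Eigenvalues: λₙ = 1.94n²π²/1.573².
First three modes:
  n=1: λ₁ = 1.94π²/1.573² ≈ 7.738
  n=2: λ₂ = 7.76π²/1.573² ≈ 30.953 (4× faster decay)
  n=3: λ₃ = 17.46π²/1.573² ≈ 69.644 (9× faster decay)
As t → ∞, higher modes decay exponentially faster. The n=1 mode dominates: θ ~ c₁ sin(πx/1.573) e^{-λ₁t}.
Decay rate: λ₁ = 1.94π²/1.573² ≈ 7.738.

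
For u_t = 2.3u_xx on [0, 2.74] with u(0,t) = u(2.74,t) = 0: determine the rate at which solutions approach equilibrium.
Eigenvalues: λₙ = 2.3n²π²/2.74².
First three modes:
  n=1: λ₁ = 2.3π²/2.74² ≈ 3.024
  n=2: λ₂ = 9.2π²/2.74² ≈ 12.094 (4× faster decay)
  n=3: λ₃ = 20.7π²/2.74² ≈ 27.213 (9× faster decay)
As t → ∞, higher modes decay exponentially faster. The n=1 mode dominates: u ~ c₁ sin(πx/2.74) e^{-λ₁t}.
Decay rate: λ₁ = 2.3π²/2.74² ≈ 3.024.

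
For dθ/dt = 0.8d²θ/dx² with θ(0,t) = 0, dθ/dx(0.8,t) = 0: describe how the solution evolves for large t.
θ → 0. Heat escapes through the Dirichlet boundary.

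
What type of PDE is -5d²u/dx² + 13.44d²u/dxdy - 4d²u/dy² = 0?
With A = -5, B = 13.44, C = -4, the discriminant is 100.6336. This is a hyperbolic PDE.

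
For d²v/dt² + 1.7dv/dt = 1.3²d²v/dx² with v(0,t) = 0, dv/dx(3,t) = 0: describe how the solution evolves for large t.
v → 0. Damping (γ=1.7) dissipates energy; oscillations decay exponentially.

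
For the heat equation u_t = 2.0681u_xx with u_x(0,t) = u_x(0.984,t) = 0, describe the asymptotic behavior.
u → constant (steady state). Heat is conserved (no flux at boundaries); solution approaches the spatial average.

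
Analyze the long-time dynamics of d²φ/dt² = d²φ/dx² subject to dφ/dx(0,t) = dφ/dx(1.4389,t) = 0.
Long-time behavior: φ oscillates about a mean that drifts linearly in t (generically unbounded; no decay). There is no damping, so the nonconstant modes persist as standing waves (energy conserved, no decay). But with Neumann conditions at both ends the constant mode has eigenvalue 0: the spatial mean M(t) of φ satisfies M'' = 0, so M(t) = M(0) + M'(0)·t. Unless the initial velocity has zero mean (∫φ_t(x,0)dx = 0), the solution grows linearly in t (unbounded, though not exponentially); if it does have zero mean, the solution stays bounded and simply oscillates.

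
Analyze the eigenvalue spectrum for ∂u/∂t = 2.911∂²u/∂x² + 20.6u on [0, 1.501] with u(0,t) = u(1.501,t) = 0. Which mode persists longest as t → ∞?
Eigenvalues: λₙ = 2.911n²π²/1.501² - 20.6.
First three modes:
  n=1: λ₁ = 2.911π²/1.501² - 20.6 ≈ -7.848
  n=2: λ₂ = 11.644π²/1.501² - 20.6 ≈ 30.408
  n=3: λ₃ = 26.199π²/1.501² - 20.6 ≈ 94.169
Since 2.911π²/1.501² ≈ 12.752 < 20.6, λ₁ < 0.
The n=1 mode grows fastest (−λₙ is largest for n=1) → dominates.
Asymptotic: u ~ c₁ sin(πx/1.501) e^{7.848t} (exponential growth at rate −λ₁ ≈ 7.848).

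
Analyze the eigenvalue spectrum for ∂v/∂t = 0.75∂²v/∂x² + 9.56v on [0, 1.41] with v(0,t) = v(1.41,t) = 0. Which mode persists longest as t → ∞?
Eigenvalues: λₙ = 0.75n²π²/1.41² - 9.56.
First three modes:
  n=1: λ₁ = 0.75π²/1.41² - 9.56 ≈ -5.837
  n=2: λ₂ = 3π²/1.41² - 9.56 ≈ 5.333
  n=3: λ₃ = 6.75π²/1.41² - 9.56 ≈ 23.949
Since 0.75π²/1.41² ≈ 3.723 < 9.56, λ₁ < 0.
The n=1 mode grows fastest (−λₙ is largest for n=1) → dominates.
Asymptotic: v ~ c₁ sin(πx/1.41) e^{5.837t} (exponential growth at rate −λ₁ ≈ 5.837).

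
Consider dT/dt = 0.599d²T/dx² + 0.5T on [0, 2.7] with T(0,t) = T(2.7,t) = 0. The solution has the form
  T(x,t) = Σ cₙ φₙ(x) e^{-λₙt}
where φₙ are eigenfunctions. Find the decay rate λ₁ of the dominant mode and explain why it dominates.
Eigenvalues: λₙ = 0.599n²π²/2.7² - 0.5.
First three modes:
  n=1: λ₁ = 0.599π²/2.7² - 0.5 ≈ 0.311
  n=2: λ₂ = 2.396π²/2.7² - 0.5 ≈ 2.744
  n=3: λ₃ = 5.391π²/2.7² - 0.5 ≈ 6.799
Since 0.599π²/2.7² ≈ 0.811 > 0.5, all λₙ > 0.
The n=1 mode decays slowest → dominates as t → ∞.
Asymptotic: T ~ c₁ sin(πx/2.7) e^{-λ₁t} with decay rate λ₁ ≈ 0.311.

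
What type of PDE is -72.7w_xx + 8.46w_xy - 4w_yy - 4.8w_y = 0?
With A = -72.7, B = 8.46, C = -4, the discriminant is -1091.6284. This is an elliptic PDE.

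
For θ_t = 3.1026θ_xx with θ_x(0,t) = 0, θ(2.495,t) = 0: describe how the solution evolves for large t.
θ → 0. Heat escapes through the Dirichlet boundary.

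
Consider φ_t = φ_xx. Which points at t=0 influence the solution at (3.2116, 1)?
The entire real line. The heat equation has infinite propagation speed: any initial disturbance instantly affects all points (though exponentially small far away).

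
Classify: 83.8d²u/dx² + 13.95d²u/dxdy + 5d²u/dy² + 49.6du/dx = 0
Elliptic (discriminant = -1481.3975).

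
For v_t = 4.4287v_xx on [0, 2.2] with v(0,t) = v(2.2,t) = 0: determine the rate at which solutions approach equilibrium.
Eigenvalues: λₙ = 4.4287n²π²/2.2².
First three modes:
  n=1: λ₁ = 4.4287π²/2.2² ≈ 9.031
  n=2: λ₂ = 17.7148π²/2.2² ≈ 36.124 (4× faster decay)
  n=3: λ₃ = 39.8583π²/2.2² ≈ 81.278 (9× faster decay)
As t → ∞, higher modes decay exponentially faster. The n=1 mode dominates: v ~ c₁ sin(πx/2.2) e^{-λ₁t}.
Decay rate: λ₁ = 4.4287π²/2.2² ≈ 9.031.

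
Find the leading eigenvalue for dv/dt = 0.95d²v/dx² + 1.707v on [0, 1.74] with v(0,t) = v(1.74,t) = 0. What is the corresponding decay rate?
Eigenvalues: λₙ = 0.95n²π²/1.74² - 1.707.
First three modes:
  n=1: λ₁ = 0.95π²/1.74² - 1.707 ≈ 1.39
  n=2: λ₂ = 3.8π²/1.74² - 1.707 ≈ 10.681
  n=3: λ₃ = 8.55π²/1.74² - 1.707 ≈ 26.165
Since 0.95π²/1.74² ≈ 3.097 > 1.707, all λₙ > 0.
The n=1 mode decays slowest → dominates as t → ∞.
Asymptotic: v ~ c₁ sin(πx/1.74) e^{-λ₁t} with decay rate λ₁ ≈ 1.39.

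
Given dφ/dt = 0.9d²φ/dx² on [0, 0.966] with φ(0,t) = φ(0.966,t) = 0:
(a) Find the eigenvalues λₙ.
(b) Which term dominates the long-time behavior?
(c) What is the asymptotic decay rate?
Eigenvalues: λₙ = 0.9n²π²/0.966².
First three modes:
  n=1: λ₁ = 0.9π²/0.966² ≈ 9.519
  n=2: λ₂ = 3.6π²/0.966² ≈ 38.076 (4× faster decay)
  n=3: λ₃ = 8.1π²/0.966² ≈ 85.67 (9× faster decay)
As t → ∞, higher modes decay exponentially faster. The n=1 mode dominates: φ ~ c₁ sin(πx/0.966) e^{-λ₁t}.
Decay rate: λ₁ = 0.9π²/0.966² ≈ 9.519.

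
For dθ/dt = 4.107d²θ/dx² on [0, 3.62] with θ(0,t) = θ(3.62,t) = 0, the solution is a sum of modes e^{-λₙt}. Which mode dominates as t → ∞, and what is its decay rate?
Eigenvalues: λₙ = 4.107n²π²/3.62².
First three modes:
  n=1: λ₁ = 4.107π²/3.62² ≈ 3.093
  n=2: λ₂ = 16.428π²/3.62² ≈ 12.373 (4× faster decay)
  n=3: λ₃ = 36.963π²/3.62² ≈ 27.839 (9× faster decay)
As t → ∞, higher modes decay exponentially faster. The n=1 mode dominates: θ ~ c₁ sin(πx/3.62) e^{-λ₁t}.
Decay rate: λ₁ = 4.107π²/3.62² ≈ 3.093.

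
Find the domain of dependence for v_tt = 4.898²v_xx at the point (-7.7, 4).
Domain of dependence: [-27.292, 11.892]. Signals travel at speed 4.898, so data within |x - -7.7| ≤ 4.898·4 = 19.592 can reach the point.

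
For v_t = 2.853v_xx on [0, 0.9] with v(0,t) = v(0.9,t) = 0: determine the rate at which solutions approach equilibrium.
Eigenvalues: λₙ = 2.853n²π²/0.9².
First three modes:
  n=1: λ₁ = 2.853π²/0.9² ≈ 34.763
  n=2: λ₂ = 11.412π²/0.9² ≈ 139.052 (4× faster decay)
  n=3: λ₃ = 25.677π²/0.9² ≈ 312.866 (9× faster decay)
As t → ∞, higher modes decay exponentially faster. The n=1 mode dominates: v ~ c₁ sin(πx/0.9) e^{-λ₁t}.
Decay rate: λ₁ = 2.853π²/0.9² ≈ 34.763.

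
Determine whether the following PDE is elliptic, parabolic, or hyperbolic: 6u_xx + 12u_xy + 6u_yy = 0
Coefficients: A = 6, B = 12, C = 6. B² - 4AC = 0, which is zero, so the equation is parabolic.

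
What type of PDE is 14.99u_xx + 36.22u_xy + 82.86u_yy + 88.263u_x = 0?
With A = 14.99, B = 36.22, C = 82.86, the discriminant is -3656.3972. This is an elliptic PDE.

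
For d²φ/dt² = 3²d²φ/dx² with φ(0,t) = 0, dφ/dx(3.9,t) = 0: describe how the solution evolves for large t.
φ oscillates (no decay). Energy is conserved; the solution oscillates indefinitely as standing waves.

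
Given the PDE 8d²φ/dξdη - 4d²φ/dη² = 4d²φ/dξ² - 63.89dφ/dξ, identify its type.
Rewriting in standard form: -4d²φ/dξ² + 8d²φ/dξdη - 4d²φ/dη² + 63.89dφ/dξ = 0. The second-order coefficients are A = -4, B = 8, C = -4. Since B² - 4AC = 0 = 0, this is a parabolic PDE.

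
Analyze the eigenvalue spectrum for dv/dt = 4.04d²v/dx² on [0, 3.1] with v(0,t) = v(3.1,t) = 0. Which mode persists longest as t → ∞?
Eigenvalues: λₙ = 4.04n²π²/3.1².
First three modes:
  n=1: λ₁ = 4.04π²/3.1² ≈ 4.149
  n=2: λ₂ = 16.16π²/3.1² ≈ 16.597 (4× faster decay)
  n=3: λ₃ = 36.36π²/3.1² ≈ 37.342 (9× faster decay)
As t → ∞, higher modes decay exponentially faster. The n=1 mode dominates: v ~ c₁ sin(πx/3.1) e^{-λ₁t}.
Decay rate: λ₁ = 4.04π²/3.1² ≈ 4.149.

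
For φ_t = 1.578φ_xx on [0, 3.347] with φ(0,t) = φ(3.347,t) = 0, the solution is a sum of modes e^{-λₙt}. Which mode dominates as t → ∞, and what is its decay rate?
Eigenvalues: λₙ = 1.578n²π²/3.347².
First three modes:
  n=1: λ₁ = 1.578π²/3.347² ≈ 1.39
  n=2: λ₂ = 6.312π²/3.347² ≈ 5.561 (4× faster decay)
  n=3: λ₃ = 14.202π²/3.347² ≈ 12.512 (9× faster decay)
As t → ∞, higher modes decay exponentially faster. The n=1 mode dominates: φ ~ c₁ sin(πx/3.347) e^{-λ₁t}.
Decay rate: λ₁ = 1.578π²/3.347² ≈ 1.39.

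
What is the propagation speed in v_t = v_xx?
Infinite. The heat equation is parabolic, not hyperbolic, so disturbances propagate instantly.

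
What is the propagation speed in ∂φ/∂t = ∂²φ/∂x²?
Infinite. The heat equation is parabolic, not hyperbolic, so disturbances propagate instantly.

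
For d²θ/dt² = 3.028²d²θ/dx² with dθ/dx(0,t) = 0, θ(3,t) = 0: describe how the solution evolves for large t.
θ oscillates (no decay). Energy is conserved; the solution oscillates indefinitely as standing waves.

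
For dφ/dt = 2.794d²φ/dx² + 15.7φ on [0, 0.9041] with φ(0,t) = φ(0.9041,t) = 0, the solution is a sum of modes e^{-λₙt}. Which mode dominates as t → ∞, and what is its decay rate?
Eigenvalues: λₙ = 2.794n²π²/0.9041² - 15.7.
First three modes:
  n=1: λ₁ = 2.794π²/0.9041² - 15.7 ≈ 18.036
  n=2: λ₂ = 11.176π²/0.9041² - 15.7 ≈ 119.244
  n=3: λ₃ = 25.146π²/0.9041² - 15.7 ≈ 287.924
Since 2.794π²/0.9041² ≈ 33.736 > 15.7, all λₙ > 0.
The n=1 mode decays slowest → dominates as t → ∞.
Asymptotic: φ ~ c₁ sin(πx/0.9041) e^{-λ₁t} with decay rate λ₁ ≈ 18.036.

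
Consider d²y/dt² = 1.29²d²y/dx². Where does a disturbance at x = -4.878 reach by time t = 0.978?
Domain of influence: [-6.13962, -3.61638]. Data at x = -4.878 spreads outward at speed 1.29.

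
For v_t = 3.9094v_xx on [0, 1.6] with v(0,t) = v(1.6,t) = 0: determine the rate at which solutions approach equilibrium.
Eigenvalues: λₙ = 3.9094n²π²/1.6².
First three modes:
  n=1: λ₁ = 3.9094π²/1.6² ≈ 15.072
  n=2: λ₂ = 15.6376π²/1.6² ≈ 60.288 (4× faster decay)
  n=3: λ₃ = 35.1846π²/1.6² ≈ 135.648 (9× faster decay)
As t → ∞, higher modes decay exponentially faster. The n=1 mode dominates: v ~ c₁ sin(πx/1.6) e^{-λ₁t}.
Decay rate: λ₁ = 3.9094π²/1.6² ≈ 15.072.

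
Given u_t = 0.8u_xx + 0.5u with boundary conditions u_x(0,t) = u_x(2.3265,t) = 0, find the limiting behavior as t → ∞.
u grows unboundedly. With Neumann BCs the constant mode has diffusion eigenvalue 0, so any r > 0 makes it grow like e^(0.5t); solution grows exponentially.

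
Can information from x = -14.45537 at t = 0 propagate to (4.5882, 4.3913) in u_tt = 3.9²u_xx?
No. The domain of dependence is [-12.53787, 21.71427], and -14.45537 is outside this interval.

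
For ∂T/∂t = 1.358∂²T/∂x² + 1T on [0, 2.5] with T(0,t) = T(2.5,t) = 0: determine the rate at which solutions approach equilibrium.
Eigenvalues: λₙ = 1.358n²π²/2.5² - 1.
First three modes:
  n=1: λ₁ = 1.358π²/2.5² - 1 ≈ 1.144
  n=2: λ₂ = 5.432π²/2.5² - 1 ≈ 7.578
  n=3: λ₃ = 12.222π²/2.5² - 1 ≈ 18.3
Since 1.358π²/2.5² ≈ 2.144 > 1, all λₙ > 0.
The n=1 mode decays slowest → dominates as t → ∞.
Asymptotic: T ~ c₁ sin(πx/2.5) e^{-λ₁t} with decay rate λ₁ ≈ 1.144.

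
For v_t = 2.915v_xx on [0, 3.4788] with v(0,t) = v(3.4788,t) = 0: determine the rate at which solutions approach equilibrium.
Eigenvalues: λₙ = 2.915n²π²/3.4788².
First three modes:
  n=1: λ₁ = 2.915π²/3.4788² ≈ 2.377
  n=2: λ₂ = 11.66π²/3.4788² ≈ 9.509 (4× faster decay)
  n=3: λ₃ = 26.235π²/3.4788² ≈ 21.395 (9× faster decay)
As t → ∞, higher modes decay exponentially faster. The n=1 mode dominates: v ~ c₁ sin(πx/3.4788) e^{-λ₁t}.
Decay rate: λ₁ = 2.915π²/3.4788² ≈ 2.377.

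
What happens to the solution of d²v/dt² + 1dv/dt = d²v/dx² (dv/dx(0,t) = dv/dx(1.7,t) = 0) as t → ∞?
v → constant (steady state). Damping (γ=1) dissipates the nonconstant modes; with Neumann BCs the spatial average obeys M''+γM'=0 and tends to a finite limit.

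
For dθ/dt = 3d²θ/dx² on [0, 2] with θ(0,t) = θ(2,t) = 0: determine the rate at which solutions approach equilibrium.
Eigenvalues: λₙ = 3n²π²/2².
First three modes:
  n=1: λ₁ = 3π²/2² ≈ 7.402
  n=2: λ₂ = 12π²/2² ≈ 29.609 (4× faster decay)
  n=3: λ₃ = 27π²/2² ≈ 66.62 (9× faster decay)
As t → ∞, higher modes decay exponentially faster. The n=1 mode dominates: θ ~ c₁ sin(πx/2) e^{-λ₁t}.
Decay rate: λ₁ = 3π²/2² ≈ 7.402.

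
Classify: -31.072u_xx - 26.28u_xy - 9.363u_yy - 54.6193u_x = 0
Elliptic (discriminant = -473.070144).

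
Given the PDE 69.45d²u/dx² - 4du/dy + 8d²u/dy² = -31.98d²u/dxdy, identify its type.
Rewriting in standard form: 69.45d²u/dx² + 31.98d²u/dxdy + 8d²u/dy² - 4du/dy = 0. The second-order coefficients are A = 69.45, B = 31.98, C = 8. Since B² - 4AC = -1199.6796 < 0, this is an elliptic PDE.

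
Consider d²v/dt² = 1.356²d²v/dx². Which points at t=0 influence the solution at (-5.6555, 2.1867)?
Domain of dependence: [-8.6206652, -2.6903348]. Signals travel at speed 1.356, so data within |x - -5.6555| ≤ 1.356·2.1867 = 2.9651652 can reach the point.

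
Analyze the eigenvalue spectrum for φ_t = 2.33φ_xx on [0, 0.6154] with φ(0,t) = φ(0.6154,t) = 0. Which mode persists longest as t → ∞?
Eigenvalues: λₙ = 2.33n²π²/0.6154².
First three modes:
  n=1: λ₁ = 2.33π²/0.6154² ≈ 60.721
  n=2: λ₂ = 9.32π²/0.6154² ≈ 242.885 (4× faster decay)
  n=3: λ₃ = 20.97π²/0.6154² ≈ 546.491 (9× faster decay)
As t → ∞, higher modes decay exponentially faster. The n=1 mode dominates: φ ~ c₁ sin(πx/0.6154) e^{-λ₁t}.
Decay rate: λ₁ = 2.33π²/0.6154² ≈ 60.721.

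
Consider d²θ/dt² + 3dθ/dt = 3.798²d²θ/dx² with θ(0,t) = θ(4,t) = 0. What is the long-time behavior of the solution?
As t → ∞, θ → 0. Damping (γ=3) dissipates energy; oscillations decay exponentially.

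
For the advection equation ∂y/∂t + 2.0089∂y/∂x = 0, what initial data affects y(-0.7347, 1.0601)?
A single point: x = -2.86433489. The characteristic through (-0.7347, 1.0601) is x - 2.0089t = const, so x = -0.7347 - 2.0089·1.0601 = -2.86433489.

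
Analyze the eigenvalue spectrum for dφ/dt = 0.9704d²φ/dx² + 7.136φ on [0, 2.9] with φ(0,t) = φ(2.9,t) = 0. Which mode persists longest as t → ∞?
Eigenvalues: λₙ = 0.9704n²π²/2.9² - 7.136.
First three modes:
  n=1: λ₁ = 0.9704π²/2.9² - 7.136 ≈ -5.997
  n=2: λ₂ = 3.8816π²/2.9² - 7.136 ≈ -2.581
  n=3: λ₃ = 8.7336π²/2.9² - 7.136 ≈ 3.113
Since 0.9704π²/2.9² ≈ 1.139 < 7.136, λ₁ < 0.
The n=1 mode grows fastest (−λₙ is largest for n=1) → dominates.
Asymptotic: φ ~ c₁ sin(πx/2.9) e^{5.997t} (exponential growth at rate −λ₁ ≈ 5.997).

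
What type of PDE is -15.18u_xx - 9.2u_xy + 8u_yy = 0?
With A = -15.18, B = -9.2, C = 8, the discriminant is 570.4. This is a hyperbolic PDE.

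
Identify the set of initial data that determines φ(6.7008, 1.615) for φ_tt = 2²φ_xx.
Domain of dependence: [3.4708, 9.9308]. Signals travel at speed 2, so data within |x - 6.7008| ≤ 2·1.615 = 3.23 can reach the point.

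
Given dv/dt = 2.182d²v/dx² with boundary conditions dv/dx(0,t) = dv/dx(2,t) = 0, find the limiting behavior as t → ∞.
v → constant (steady state). Heat is conserved (no flux at boundaries); solution approaches the spatial average.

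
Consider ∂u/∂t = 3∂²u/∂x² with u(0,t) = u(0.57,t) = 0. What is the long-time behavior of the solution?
As t → ∞, u → 0. Heat diffuses out through both boundaries.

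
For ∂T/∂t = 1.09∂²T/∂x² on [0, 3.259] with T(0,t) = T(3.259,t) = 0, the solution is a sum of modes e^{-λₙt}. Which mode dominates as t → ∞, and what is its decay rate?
Eigenvalues: λₙ = 1.09n²π²/3.259².
First three modes:
  n=1: λ₁ = 1.09π²/3.259² ≈ 1.013
  n=2: λ₂ = 4.36π²/3.259² ≈ 4.052 (4× faster decay)
  n=3: λ₃ = 9.81π²/3.259² ≈ 9.116 (9× faster decay)
As t → ∞, higher modes decay exponentially faster. The n=1 mode dominates: T ~ c₁ sin(πx/3.259) e^{-λ₁t}.
Decay rate: λ₁ = 1.09π²/3.259² ≈ 1.013.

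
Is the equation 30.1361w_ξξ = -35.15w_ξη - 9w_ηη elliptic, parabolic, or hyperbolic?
Rewriting in standard form: 30.1361w_ξξ + 35.15w_ξη + 9w_ηη = 0. Computing B² - 4AC with A = 30.1361, B = 35.15, C = 9: discriminant = 150.6229 (positive). Answer: hyperbolic.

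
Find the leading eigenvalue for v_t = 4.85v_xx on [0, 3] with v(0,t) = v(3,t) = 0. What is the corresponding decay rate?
Eigenvalues: λₙ = 4.85n²π²/3².
First three modes:
  n=1: λ₁ = 4.85π²/3² ≈ 5.319
  n=2: λ₂ = 19.4π²/3² ≈ 21.274 (4× faster decay)
  n=3: λ₃ = 43.65π²/3² ≈ 47.868 (9× faster decay)
As t → ∞, higher modes decay exponentially faster. The n=1 mode dominates: v ~ c₁ sin(πx/3) e^{-λ₁t}.
Decay rate: λ₁ = 4.85π²/3² ≈ 5.319.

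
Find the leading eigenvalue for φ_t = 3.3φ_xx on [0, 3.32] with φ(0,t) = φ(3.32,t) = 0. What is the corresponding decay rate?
Eigenvalues: λₙ = 3.3n²π²/3.32².
First three modes:
  n=1: λ₁ = 3.3π²/3.32² ≈ 2.955
  n=2: λ₂ = 13.2π²/3.32² ≈ 11.819 (4× faster decay)
  n=3: λ₃ = 29.7π²/3.32² ≈ 26.594 (9× faster decay)
As t → ∞, higher modes decay exponentially faster. The n=1 mode dominates: φ ~ c₁ sin(πx/3.32) e^{-λ₁t}.
Decay rate: λ₁ = 3.3π²/3.32² ≈ 2.955.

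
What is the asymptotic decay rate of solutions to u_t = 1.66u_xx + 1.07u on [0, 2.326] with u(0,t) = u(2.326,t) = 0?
Eigenvalues: λₙ = 1.66n²π²/2.326² - 1.07.
First three modes:
  n=1: λ₁ = 1.66π²/2.326² - 1.07 ≈ 1.958
  n=2: λ₂ = 6.64π²/2.326² - 1.07 ≈ 11.043
  n=3: λ₃ = 14.94π²/2.326² - 1.07 ≈ 26.184
Since 1.66π²/2.326² ≈ 3.028 > 1.07, all λₙ > 0.
The n=1 mode decays slowest → dominates as t → ∞.
Asymptotic: u ~ c₁ sin(πx/2.326) e^{-λ₁t} with decay rate λ₁ ≈ 1.958.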